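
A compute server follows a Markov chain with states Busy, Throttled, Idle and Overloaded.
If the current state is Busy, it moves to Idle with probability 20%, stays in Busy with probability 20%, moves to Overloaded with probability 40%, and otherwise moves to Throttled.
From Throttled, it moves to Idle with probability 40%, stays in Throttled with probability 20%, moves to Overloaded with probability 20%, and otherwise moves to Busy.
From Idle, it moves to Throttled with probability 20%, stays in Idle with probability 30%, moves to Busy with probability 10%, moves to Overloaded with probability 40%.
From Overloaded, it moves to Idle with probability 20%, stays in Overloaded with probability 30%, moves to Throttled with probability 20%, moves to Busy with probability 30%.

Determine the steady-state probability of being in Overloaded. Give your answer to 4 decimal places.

0.3273

Let the stationary distribution be π with π = πP and π_1 + π_2 + π_3 + π_4 = 1.
π_1 = 0.2·π_1 + 0.2·π_2 + 0.1·π_3 + 0.3·π_4
π_2 = 0.2·π_1 + 0.2·π_2 + 0.2·π_3 + 0.2·π_4
π_3 = 0.2·π_1 + 0.4·π_2 + 0.3·π_3 + 0.2·π_4
Solving with the normalization constraint gives π = (0.2061, 0.2000, 0.2667, 0.3273).
So the stationary probability of Overloaded is 0.3273.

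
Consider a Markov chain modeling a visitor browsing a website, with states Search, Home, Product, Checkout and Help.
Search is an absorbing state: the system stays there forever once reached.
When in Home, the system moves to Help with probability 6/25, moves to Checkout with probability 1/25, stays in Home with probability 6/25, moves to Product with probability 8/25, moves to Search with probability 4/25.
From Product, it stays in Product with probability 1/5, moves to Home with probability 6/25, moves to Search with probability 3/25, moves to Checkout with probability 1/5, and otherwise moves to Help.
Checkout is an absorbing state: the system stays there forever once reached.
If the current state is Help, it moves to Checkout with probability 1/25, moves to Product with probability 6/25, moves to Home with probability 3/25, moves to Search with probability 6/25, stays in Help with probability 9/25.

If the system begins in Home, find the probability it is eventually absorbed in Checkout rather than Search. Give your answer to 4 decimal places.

Let h(s) be the probability of absorption at Checkout starting from transient state s. Then h(Checkout) = 1 and h(Search) = 0. By first-step analysis:
h(Home) = 0.16·0 + 0.24·h(Home) + 0.32·h(Product) + 0.04·1 + 0.24·h(Help)
h(Product) = 0.12·0 + 0.24·h(Home) + 0.2·h(Product) + 0.2·1 + 0.24·h(Help)
h(Help) = 0.24·0 + 0.12·h(Home) + 0.24·h(Product) + 0.04·1 + 0.36·h(Help)
Solving: h(Home) = 0.3255, h(Product) = 0.4335, h(Help) = 0.2861.
Starting from Home, the probability is 0.3255.

0.3255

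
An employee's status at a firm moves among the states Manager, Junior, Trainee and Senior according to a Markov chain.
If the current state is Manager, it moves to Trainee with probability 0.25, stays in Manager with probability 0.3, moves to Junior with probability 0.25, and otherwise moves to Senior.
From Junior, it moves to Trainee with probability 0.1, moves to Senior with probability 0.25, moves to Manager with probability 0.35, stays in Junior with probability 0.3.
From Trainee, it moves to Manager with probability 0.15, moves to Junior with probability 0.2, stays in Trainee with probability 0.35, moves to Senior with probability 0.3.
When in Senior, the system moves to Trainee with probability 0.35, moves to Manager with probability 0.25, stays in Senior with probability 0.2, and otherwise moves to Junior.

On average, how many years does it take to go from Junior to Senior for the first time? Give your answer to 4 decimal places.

4.0849

Let t(s) be the expected number of years to first reach Senior from state s, with t(Senior) = 0. Conditioning on the first year:
t(Manager) = 1 + 0.3·t(Manager) + 0.25·t(Junior) + 0.25·t(Trainee)
t(Junior) = 1 + 0.35·t(Manager) + 0.3·t(Junior) + 0.1·t(Trainee)
t(Trainee) = 1 + 0.15·t(Manager) + 0.2·t(Junior) + 0.35·t(Trainee)
Solving: t(Manager) = 4.2349, t(Junior) = 4.0849, t(Trainee) = 3.7726.
Expected years from Junior to Senior: 4.0849.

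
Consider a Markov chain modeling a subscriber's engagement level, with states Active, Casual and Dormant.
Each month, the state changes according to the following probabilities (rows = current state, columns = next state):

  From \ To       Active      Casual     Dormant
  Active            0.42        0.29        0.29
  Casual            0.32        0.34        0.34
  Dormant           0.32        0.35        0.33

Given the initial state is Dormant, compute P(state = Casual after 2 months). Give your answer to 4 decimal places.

Sum over the intermediate state after 1 month:
P = P(Dormant→Active)·P(Active→Casual) + P(Dormant→Casual)·P(Casual→Casual) + P(Dormant→Dormant)·P(Dormant→Casual)
  = 0.32×0.29 + 0.35×0.34 + 0.33×0.35
  = 0.0928 + 0.1190 + 0.1155 = 0.3273

0.3273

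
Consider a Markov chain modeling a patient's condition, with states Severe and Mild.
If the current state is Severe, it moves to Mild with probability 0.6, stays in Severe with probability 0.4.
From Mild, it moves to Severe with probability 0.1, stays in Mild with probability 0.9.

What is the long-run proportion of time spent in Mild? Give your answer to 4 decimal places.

Let the stationary distribution be π with π = πP and π_1 + π_2 = 1.
π_1 = 0.4·π_1 + 0.1·π_2
Solving with the normalization constraint gives π = (0.1429, 0.8571).
So the stationary probability of Mild is 0.8571.

0.8571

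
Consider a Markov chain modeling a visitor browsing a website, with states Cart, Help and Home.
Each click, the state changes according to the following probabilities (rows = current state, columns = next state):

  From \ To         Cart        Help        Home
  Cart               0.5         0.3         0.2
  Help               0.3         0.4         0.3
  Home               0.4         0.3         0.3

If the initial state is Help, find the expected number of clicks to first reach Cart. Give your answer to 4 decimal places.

3.0303

Let t(s) be the expected number of clicks to first reach Cart from state s, with t(Cart) = 0. Conditioning on the first click:
t(Help) = 1 + 0.4·t(Help) + 0.3·t(Home)
t(Home) = 1 + 0.3·t(Help) + 0.3·t(Home)
Solving: t(Help) = 3.0303, t(Home) = 2.7273.
Expected clicks from Help to Cart: 3.0303.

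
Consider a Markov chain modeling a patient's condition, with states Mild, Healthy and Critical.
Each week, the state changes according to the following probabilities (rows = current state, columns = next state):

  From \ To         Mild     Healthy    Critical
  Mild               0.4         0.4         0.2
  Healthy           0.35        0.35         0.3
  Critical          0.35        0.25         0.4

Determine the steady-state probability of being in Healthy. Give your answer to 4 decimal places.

0.3392

Let the stationary distribution be π with π = πP and π_1 + π_2 + π_3 = 1.
π_1 = 0.4·π_1 + 0.35·π_2 + 0.35·π_3
π_2 = 0.4·π_1 + 0.35·π_2 + 0.25·π_3
Solving with the normalization constraint gives π = (0.3684, 0.3392, 0.2924).
So the stationary probability of Healthy is 0.3392.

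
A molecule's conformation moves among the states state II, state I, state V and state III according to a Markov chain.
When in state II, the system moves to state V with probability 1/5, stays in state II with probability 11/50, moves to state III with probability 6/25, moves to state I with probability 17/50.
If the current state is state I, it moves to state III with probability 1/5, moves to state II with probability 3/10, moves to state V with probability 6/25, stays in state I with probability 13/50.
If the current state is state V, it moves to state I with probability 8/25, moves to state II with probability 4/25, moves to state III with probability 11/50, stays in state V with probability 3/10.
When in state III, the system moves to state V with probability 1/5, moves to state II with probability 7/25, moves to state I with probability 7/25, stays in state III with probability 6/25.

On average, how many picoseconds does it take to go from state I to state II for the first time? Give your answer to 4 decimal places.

Let t(s) be the expected number of picoseconds to first reach state II from state s, with t(state II) = 0. Conditioning on the first picosecond:
t(state I) = 1 + 0.26·t(state I) + 0.24·t(state V) + 0.2·t(state III)
t(state V) = 1 + 0.32·t(state I) + 0.3·t(state V) + 0.22·t(state III)
t(state III) = 1 + 0.28·t(state I) + 0.2·t(state V) + 0.24·t(state III)
Solving: t(state I) = 3.8276, t(state V) = 4.3989, t(state III) = 3.8836.
Expected picoseconds from state I to state II: 3.8276.

3.8276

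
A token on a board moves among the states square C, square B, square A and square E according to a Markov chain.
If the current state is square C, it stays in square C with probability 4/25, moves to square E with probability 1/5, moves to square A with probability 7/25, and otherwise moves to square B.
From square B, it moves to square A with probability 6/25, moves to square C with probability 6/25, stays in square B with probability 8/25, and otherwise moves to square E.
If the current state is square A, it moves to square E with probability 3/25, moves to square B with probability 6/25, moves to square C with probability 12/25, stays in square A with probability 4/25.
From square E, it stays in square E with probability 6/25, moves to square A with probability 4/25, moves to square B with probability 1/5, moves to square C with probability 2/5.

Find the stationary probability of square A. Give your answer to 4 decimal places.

0.2192

Let the stationary distribution be π with π = πP and π_1 + π_2 + π_3 + π_4 = 1.
π_1 = 0.16·π_1 + 0.24·π_2 + 0.48·π_3 + 0.4·π_4
π_2 = 0.36·π_1 + 0.32·π_2 + 0.24·π_3 + 0.2·π_4
π_3 = 0.28·π_1 + 0.24·π_2 + 0.16·π_3 + 0.16·π_4
Solving with the normalization constraint gives π = (0.2991, 0.2916, 0.2192, 0.1901).
So the stationary probability of square A is 0.2192.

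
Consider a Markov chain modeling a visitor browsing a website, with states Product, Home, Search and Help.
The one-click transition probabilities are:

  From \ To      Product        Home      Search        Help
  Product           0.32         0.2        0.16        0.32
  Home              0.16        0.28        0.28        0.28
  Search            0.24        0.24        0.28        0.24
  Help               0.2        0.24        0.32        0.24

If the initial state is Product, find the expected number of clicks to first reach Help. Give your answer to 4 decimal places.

Let t(s) be the expected number of clicks to first reach Help from state s, with t(Help) = 0. Conditioning on the first click:
t(Product) = 1 + 0.32·t(Product) + 0.2·t(Home) + 0.16·t(Search)
t(Home) = 1 + 0.16·t(Product) + 0.28·t(Home) + 0.28·t(Search)
t(Search) = 1 + 0.24·t(Product) + 0.24·t(Home) + 0.28·t(Search)
Solving: t(Product) = 3.4023, t(Home) = 3.5917, t(Search) = 3.7202.
Expected clicks from Product to Help: 3.4023.

3.4023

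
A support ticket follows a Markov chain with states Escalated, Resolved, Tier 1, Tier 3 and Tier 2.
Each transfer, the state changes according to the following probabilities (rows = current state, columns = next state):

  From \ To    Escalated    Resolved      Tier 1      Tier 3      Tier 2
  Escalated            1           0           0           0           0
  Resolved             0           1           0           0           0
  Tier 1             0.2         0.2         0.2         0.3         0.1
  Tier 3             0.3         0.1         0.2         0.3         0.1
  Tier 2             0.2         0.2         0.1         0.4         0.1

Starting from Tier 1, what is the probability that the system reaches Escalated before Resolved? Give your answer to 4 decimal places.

0.5775

Let h(s) be the probability of absorption at Escalated starting from transient state s. Then h(Escalated) = 1 and h(Resolved) = 0. By first-step analysis:
h(Tier 1) = 0.2·1 + 0.2·0 + 0.2·h(Tier 1) + 0.3·h(Tier 3) + 0.1·h(Tier 2)
h(Tier 3) = 0.3·1 + 0.1·0 + 0.2·h(Tier 1) + 0.3·h(Tier 3) + 0.1·h(Tier 2)
h(Tier 2) = 0.2·1 + 0.2·0 + 0.1·h(Tier 1) + 0.4·h(Tier 3) + 0.1·h(Tier 2)
Solving: h(Tier 1) = 0.5775, h(Tier 3) = 0.6775, h(Tier 2) = 0.5875.
Starting from Tier 1, the probability is 0.5775.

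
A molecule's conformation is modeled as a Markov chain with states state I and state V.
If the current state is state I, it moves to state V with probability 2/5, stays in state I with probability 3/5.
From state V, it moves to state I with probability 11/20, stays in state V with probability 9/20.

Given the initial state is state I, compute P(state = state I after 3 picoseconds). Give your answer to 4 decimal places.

Propagate the distribution vector 3 picoseconds from state I.
After 0 picoseconds: (1.0000, 0.0000)
After 1 picosecond: (0.6000, 0.4000)
After 2 picoseconds: (0.5800, 0.4200)
After 3 picoseconds: (0.5790, 0.4210)
P(in state I after 3 picoseconds) = 0.5790

0.5790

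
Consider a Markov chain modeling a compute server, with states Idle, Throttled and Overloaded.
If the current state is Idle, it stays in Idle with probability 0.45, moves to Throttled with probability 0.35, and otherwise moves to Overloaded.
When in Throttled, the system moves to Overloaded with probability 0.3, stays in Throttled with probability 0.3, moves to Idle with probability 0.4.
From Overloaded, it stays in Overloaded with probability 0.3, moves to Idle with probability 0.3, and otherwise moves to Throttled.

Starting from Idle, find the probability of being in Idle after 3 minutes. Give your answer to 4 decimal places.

Propagate the distribution vector 3 minutes from Idle.
After 0 minutes: (1.0000, 0.0000, 0.0000)
After 1 minute: (0.4500, 0.3500, 0.2000)
After 2 minutes: (0.4025, 0.3425, 0.2550)
After 3 minutes: (0.3946, 0.3456, 0.2598)
P(in Idle after 3 minutes) = 0.3946

0.3946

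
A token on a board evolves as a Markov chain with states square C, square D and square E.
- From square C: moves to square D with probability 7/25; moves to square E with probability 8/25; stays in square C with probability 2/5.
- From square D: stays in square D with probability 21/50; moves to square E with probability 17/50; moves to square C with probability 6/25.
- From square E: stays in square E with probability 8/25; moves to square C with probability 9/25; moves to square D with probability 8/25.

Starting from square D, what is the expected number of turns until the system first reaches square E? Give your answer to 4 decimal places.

Let t(s) be the expected number of turns to first reach square E from state s, with t(square E) = 0. Conditioning on the first turn:
t(square C) = 1 + 0.4·t(square C) + 0.28·t(square D)
t(square D) = 1 + 0.24·t(square C) + 0.42·t(square D)
Solving: t(square C) = 3.0627, t(square D) = 2.9915.
Expected turns from square D to square E: 2.9915.

2.9915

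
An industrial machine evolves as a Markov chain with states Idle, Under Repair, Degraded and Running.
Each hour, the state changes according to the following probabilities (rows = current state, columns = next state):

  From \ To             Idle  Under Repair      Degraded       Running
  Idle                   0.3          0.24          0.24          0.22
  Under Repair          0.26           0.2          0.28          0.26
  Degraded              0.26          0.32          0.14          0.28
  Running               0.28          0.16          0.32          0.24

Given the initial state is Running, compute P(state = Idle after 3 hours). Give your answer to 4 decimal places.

Propagate the distribution vector 3 hours from Running.
After 0 hours: (0.0000, 0.0000, 0.0000, 1.0000)
After 1 hour: (0.2800, 0.1600, 0.3200, 0.2400)
After 2 hours: (0.2760, 0.2400, 0.2336, 0.2504)
After 3 hours: (0.2760, 0.2291, 0.2463, 0.2486)
P(in Idle after 3 hours) = 0.2760

0.2760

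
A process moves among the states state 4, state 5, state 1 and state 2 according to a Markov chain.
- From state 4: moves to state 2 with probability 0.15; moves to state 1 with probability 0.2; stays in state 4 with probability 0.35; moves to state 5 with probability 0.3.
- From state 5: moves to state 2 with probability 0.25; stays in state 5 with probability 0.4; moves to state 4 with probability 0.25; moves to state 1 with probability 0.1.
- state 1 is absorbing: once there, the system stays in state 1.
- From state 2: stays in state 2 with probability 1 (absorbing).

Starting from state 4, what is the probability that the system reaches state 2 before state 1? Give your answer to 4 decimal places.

0.5238

Let h(s) be the probability of absorption at state 2 starting from transient state s. Then h(state 2) = 1 and h(state 1) = 0. By first-step analysis:
h(state 4) = 0.35·h(state 4) + 0.3·h(state 5) + 0.2·0 + 0.15·1
h(state 5) = 0.25·h(state 4) + 0.4·h(state 5) + 0.1·0 + 0.25·1
Solving: h(state 4) = 0.5238, h(state 5) = 0.6349.
Starting from state 4, the probability is 0.5238.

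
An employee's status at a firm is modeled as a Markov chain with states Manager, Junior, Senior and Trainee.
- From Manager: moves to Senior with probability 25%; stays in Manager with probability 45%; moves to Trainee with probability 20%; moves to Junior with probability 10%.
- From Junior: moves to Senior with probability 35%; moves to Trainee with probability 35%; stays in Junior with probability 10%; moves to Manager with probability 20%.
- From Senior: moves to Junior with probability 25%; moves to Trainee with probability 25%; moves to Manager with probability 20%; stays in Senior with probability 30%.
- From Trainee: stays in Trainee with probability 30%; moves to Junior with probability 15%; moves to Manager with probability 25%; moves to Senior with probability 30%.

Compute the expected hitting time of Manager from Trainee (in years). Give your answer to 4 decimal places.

Let t(s) be the expected number of years to first reach Manager from state s, with t(Manager) = 0. Conditioning on the first year:
t(Junior) = 1 + 0.1·t(Junior) + 0.35·t(Senior) + 0.35·t(Trainee)
t(Senior) = 1 + 0.25·t(Junior) + 0.3·t(Senior) + 0.25·t(Trainee)
t(Trainee) = 1 + 0.15·t(Junior) + 0.3·t(Senior) + 0.3·t(Trainee)
Solving: t(Junior) = 4.6480, t(Senior) = 4.6691, t(Trainee) = 4.4256.
Expected years from Trainee to Manager: 4.4256.

4.4256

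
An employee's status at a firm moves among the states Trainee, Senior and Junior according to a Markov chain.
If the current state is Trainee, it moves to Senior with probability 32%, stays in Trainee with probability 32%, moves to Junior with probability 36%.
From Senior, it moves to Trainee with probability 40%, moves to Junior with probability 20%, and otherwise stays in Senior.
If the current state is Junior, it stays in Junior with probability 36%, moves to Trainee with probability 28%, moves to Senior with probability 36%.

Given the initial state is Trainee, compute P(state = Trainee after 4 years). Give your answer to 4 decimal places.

0.3368

Propagate the distribution vector 4 years from Trainee.
After 0 years: (1.0000, 0.0000, 0.0000)
After 1 year: (0.3200, 0.3200, 0.3600)
After 2 years: (0.3312, 0.3600, 0.3088)
After 3 years: (0.3364, 0.3612, 0.3024)
After 4 years: (0.3368, 0.3610, 0.3022)
P(in Trainee after 4 years) = 0.3368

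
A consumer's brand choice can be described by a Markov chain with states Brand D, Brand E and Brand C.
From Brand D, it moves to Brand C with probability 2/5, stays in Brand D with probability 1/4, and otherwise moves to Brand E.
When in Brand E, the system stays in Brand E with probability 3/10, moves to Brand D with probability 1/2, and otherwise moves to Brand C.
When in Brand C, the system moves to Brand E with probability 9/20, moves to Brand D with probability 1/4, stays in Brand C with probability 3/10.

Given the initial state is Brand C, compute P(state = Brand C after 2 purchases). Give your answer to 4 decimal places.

0.2800

Sum over the intermediate state after 1 purchase:
P = P(Brand C→Brand D)·P(Brand D→Brand C) + P(Brand C→Brand E)·P(Brand E→Brand C) + P(Brand C→Brand C)·P(Brand C→Brand C)
  = 0.25×0.4 + 0.45×0.2 + 0.3×0.3
  = 0.1000 + 0.0900 + 0.0900 = 0.2800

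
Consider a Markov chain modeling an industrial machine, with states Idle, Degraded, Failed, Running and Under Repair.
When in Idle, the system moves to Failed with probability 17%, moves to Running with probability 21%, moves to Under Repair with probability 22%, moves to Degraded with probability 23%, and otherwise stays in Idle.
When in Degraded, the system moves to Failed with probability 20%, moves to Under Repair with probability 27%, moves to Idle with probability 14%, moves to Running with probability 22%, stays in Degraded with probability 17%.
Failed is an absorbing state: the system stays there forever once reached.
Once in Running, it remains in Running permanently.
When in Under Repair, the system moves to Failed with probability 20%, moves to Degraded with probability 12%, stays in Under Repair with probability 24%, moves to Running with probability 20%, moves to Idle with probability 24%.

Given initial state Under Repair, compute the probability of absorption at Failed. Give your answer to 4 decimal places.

0.4857

Let h(s) be the probability of absorption at Failed starting from transient state s. Then h(Failed) = 1 and h(Running) = 0. By first-step analysis:
h(Idle) = 0.17·h(Idle) + 0.23·h(Degraded) + 0.17·1 + 0.21·0 + 0.22·h(Under Repair)
h(Degraded) = 0.14·h(Idle) + 0.17·h(Degraded) + 0.2·1 + 0.22·0 + 0.27·h(Under Repair)
h(Under Repair) = 0.24·h(Idle) + 0.12·h(Degraded) + 0.2·1 + 0.2·0 + 0.24·h(Under Repair)
Solving: h(Idle) = 0.4659, h(Degraded) = 0.4775, h(Under Repair) = 0.4857.
Starting from Under Repair, the probability is 0.4857.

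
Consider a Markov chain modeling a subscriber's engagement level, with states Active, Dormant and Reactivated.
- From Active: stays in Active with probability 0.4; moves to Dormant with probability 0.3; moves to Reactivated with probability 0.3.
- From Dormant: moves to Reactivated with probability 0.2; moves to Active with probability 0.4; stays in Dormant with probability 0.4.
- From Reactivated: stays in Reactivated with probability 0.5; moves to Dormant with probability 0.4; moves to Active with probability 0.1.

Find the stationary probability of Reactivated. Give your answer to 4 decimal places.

0.3288

Let the stationary distribution be π with π = πP and π_1 + π_2 + π_3 = 1.
π_1 = 0.4·π_1 + 0.4·π_2 + 0.1·π_3
π_2 = 0.3·π_1 + 0.4·π_2 + 0.4·π_3
Solving with the normalization constraint gives π = (0.3014, 0.3699, 0.3288).
So the stationary probability of Reactivated is 0.3288.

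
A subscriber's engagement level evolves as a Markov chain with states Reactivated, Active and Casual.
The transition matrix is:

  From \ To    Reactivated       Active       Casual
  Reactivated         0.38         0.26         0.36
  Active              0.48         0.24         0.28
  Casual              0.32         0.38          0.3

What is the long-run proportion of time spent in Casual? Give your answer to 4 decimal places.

Let the stationary distribution be π with π = πP and π_1 + π_2 + π_3 = 1.
π_1 = 0.38·π_1 + 0.48·π_2 + 0.32·π_3
π_2 = 0.26·π_1 + 0.24·π_2 + 0.38·π_3
Solving with the normalization constraint gives π = (0.3902, 0.2923, 0.3176).
So the stationary probability of Casual is 0.3176.

0.3176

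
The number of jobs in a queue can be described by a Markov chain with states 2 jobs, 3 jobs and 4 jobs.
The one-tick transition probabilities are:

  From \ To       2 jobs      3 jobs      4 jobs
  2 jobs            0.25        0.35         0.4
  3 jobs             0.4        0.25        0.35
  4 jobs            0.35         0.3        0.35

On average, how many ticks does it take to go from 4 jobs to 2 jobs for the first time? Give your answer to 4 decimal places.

Let t(s) be the expected number of ticks to first reach 2 jobs from state s, with t(2 jobs) = 0. Conditioning on the first tick:
t(3 jobs) = 1 + 0.25·t(3 jobs) + 0.35·t(4 jobs)
t(4 jobs) = 1 + 0.3·t(3 jobs) + 0.35·t(4 jobs)
Solving: t(3 jobs) = 2.6144, t(4 jobs) = 2.7451.
Expected ticks from 4 jobs to 2 jobs: 2.7451.

2.7451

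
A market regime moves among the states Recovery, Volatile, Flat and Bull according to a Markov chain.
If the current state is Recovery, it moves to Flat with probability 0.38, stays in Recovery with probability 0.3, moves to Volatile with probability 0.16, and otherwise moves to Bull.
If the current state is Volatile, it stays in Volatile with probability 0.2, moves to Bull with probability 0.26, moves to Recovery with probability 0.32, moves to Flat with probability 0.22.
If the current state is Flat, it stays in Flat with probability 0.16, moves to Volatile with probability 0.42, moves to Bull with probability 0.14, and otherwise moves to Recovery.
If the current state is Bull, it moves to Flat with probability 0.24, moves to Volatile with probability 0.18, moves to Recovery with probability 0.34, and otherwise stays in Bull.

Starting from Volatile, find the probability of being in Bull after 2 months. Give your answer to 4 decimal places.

Propagate the distribution vector 2 months from Volatile.
After 0 months: (0.0000, 1.0000, 0.0000, 0.0000)
After 1 month: (0.3200, 0.2000, 0.2200, 0.2600)
After 2 months: (0.3100, 0.2304, 0.2632, 0.1964)
P(in Bull after 2 months) = 0.1964

0.1964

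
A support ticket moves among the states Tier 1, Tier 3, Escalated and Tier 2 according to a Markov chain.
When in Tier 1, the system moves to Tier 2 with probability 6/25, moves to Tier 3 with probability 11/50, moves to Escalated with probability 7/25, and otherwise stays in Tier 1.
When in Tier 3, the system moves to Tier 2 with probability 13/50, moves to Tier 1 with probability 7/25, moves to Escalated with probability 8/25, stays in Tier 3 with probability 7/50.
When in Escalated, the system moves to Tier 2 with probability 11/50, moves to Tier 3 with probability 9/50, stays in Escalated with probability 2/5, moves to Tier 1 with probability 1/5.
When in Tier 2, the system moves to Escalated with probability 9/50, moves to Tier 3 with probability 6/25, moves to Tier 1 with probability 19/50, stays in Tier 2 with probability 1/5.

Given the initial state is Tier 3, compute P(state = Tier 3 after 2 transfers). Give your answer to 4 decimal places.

0.2012

Propagate the distribution vector 2 transfers from Tier 3.
After 0 transfers: (0.0000, 1.0000, 0.0000, 0.0000)
After 1 transfer: (0.2800, 0.1400, 0.3200, 0.2600)
After 2 transfers: (0.2748, 0.2012, 0.2980, 0.2260)
P(in Tier 3 after 2 transfers) = 0.2012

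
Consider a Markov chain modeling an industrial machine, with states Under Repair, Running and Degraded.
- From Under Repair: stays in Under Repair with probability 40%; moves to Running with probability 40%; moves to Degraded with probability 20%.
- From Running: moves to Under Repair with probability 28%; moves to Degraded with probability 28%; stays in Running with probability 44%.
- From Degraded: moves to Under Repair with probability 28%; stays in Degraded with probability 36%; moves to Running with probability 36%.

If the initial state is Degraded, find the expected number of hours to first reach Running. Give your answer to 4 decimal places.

Let t(s) be the expected number of hours to first reach Running from state s, with t(Running) = 0. Conditioning on the first hour:
t(Under Repair) = 1 + 0.4·t(Under Repair) + 0.2·t(Degraded)
t(Degraded) = 1 + 0.28·t(Under Repair) + 0.36·t(Degraded)
Solving: t(Under Repair) = 2.5610, t(Degraded) = 2.6829.
Expected hours from Degraded to Running: 2.6829.

2.6829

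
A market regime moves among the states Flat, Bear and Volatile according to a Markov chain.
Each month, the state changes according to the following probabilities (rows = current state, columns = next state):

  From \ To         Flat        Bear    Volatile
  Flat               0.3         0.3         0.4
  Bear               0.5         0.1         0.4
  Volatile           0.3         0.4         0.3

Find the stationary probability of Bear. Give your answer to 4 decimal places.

Let the stationary distribution be π with π = πP and π_1 + π_2 + π_3 = 1.
π_1 = 0.3·π_1 + 0.5·π_2 + 0.3·π_3
π_2 = 0.3·π_1 + 0.1·π_2 + 0.4·π_3
Solving with the normalization constraint gives π = (0.3561, 0.2803, 0.3636).
So the stationary probability of Bear is 0.2803.

0.2803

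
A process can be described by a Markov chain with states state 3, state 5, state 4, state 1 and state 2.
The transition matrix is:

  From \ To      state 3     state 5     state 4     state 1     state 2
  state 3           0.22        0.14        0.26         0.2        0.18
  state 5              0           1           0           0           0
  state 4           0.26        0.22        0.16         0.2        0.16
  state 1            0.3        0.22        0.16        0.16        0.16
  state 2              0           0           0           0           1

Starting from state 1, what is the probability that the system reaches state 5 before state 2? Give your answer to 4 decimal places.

0.5452

Let h(s) be the probability of absorption at state 5 starting from transient state s. Then h(state 5) = 1 and h(state 2) = 0. By first-step analysis:
h(state 3) = 0.22·h(state 3) + 0.14·1 + 0.26·h(state 4) + 0.2·h(state 1) + 0.18·0
h(state 4) = 0.26·h(state 3) + 0.22·1 + 0.16·h(state 4) + 0.2·h(state 1) + 0.16·0
h(state 1) = 0.3·h(state 3) + 0.22·1 + 0.16·h(state 4) + 0.16·h(state 1) + 0.16·0
Solving: h(state 3) = 0.5016, h(state 4) = 0.5470, h(state 1) = 0.5452.
Starting from state 1, the probability is 0.5452.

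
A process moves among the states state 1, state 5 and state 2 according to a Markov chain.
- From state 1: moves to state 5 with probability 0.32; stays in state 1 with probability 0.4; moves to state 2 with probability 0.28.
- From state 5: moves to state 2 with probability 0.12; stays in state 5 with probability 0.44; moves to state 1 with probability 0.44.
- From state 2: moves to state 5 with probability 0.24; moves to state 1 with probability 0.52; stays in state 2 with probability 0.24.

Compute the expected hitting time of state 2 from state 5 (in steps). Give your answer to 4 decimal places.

Let t(s) be the expected number of steps to first reach state 2 from state s, with t(state 2) = 0. Conditioning on the first step:
t(state 1) = 1 + 0.4·t(state 1) + 0.32·t(state 5)
t(state 5) = 1 + 0.44·t(state 1) + 0.44·t(state 5)
Solving: t(state 1) = 4.5082, t(state 5) = 5.3279.
Expected steps from state 5 to state 2: 5.3279.

5.3279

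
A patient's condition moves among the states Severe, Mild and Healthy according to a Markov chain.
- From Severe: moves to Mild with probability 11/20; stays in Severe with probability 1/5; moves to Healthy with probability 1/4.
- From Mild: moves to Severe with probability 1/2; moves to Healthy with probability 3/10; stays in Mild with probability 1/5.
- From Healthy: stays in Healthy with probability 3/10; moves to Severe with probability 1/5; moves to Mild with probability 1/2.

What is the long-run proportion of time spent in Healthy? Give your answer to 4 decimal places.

Let the stationary distribution be π with π = πP and π_1 + π_2 + π_3 = 1.
π_1 = 0.2·π_1 + 0.5·π_2 + 0.2·π_3
π_2 = 0.55·π_1 + 0.2·π_2 + 0.5·π_3
Solving with the normalization constraint gives π = (0.3191, 0.3969, 0.2840).
So the stationary probability of Healthy is 0.2840.

0.2840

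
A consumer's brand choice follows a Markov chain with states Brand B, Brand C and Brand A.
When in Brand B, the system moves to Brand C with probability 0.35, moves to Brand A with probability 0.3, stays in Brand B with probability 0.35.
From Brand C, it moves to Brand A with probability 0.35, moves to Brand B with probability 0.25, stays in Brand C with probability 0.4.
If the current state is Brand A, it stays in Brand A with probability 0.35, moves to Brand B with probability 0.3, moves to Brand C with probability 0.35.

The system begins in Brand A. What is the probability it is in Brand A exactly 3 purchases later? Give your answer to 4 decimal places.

0.3351

Propagate the distribution vector 3 purchases from Brand A.
After 0 purchases: (0.0000, 0.0000, 1.0000)
After 1 purchase: (0.3000, 0.3500, 0.3500)
After 2 purchases: (0.2975, 0.3675, 0.3350)
After 3 purchases: (0.2965, 0.3684, 0.3351)
P(in Brand A after 3 purchases) = 0.3351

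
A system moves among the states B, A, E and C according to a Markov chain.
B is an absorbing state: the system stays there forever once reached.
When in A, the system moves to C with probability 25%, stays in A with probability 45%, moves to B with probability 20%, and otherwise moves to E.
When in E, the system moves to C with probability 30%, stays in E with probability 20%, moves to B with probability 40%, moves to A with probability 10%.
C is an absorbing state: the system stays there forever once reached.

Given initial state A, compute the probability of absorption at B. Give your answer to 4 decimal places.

Let h(s) be the probability of absorption at B starting from transient state s. Then h(B) = 1 and h(C) = 0. By first-step analysis:
h(A) = 0.2·1 + 0.45·h(A) + 0.1·h(E) + 0.25·0
h(E) = 0.4·1 + 0.1·h(A) + 0.2·h(E) + 0.3·0
Solving: h(A) = 0.4651, h(E) = 0.5581.
Starting from A, the probability is 0.4651.

0.4651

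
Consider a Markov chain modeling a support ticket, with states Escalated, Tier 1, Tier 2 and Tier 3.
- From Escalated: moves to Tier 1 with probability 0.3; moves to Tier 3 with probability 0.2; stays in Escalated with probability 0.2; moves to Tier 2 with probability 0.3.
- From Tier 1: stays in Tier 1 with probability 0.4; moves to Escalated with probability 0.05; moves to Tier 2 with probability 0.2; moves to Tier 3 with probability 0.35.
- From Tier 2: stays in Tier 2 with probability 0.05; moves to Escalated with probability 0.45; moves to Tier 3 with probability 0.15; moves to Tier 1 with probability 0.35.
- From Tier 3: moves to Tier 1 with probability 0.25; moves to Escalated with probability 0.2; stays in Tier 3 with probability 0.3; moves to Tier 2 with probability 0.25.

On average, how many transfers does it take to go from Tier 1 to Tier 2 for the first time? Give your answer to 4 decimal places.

4.3990

Let t(s) be the expected number of transfers to first reach Tier 2 from state s, with t(Tier 2) = 0. Conditioning on the first transfer:
t(Escalated) = 1 + 0.2·t(Escalated) + 0.3·t(Tier 1) + 0.2·t(Tier 3)
t(Tier 1) = 1 + 0.05·t(Escalated) + 0.4·t(Tier 1) + 0.35·t(Tier 3)
t(Tier 3) = 1 + 0.2·t(Escalated) + 0.25·t(Tier 1) + 0.3·t(Tier 3)
Solving: t(Escalated) = 3.9303, t(Tier 1) = 4.3990, t(Tier 3) = 4.1226.
Expected transfers from Tier 1 to Tier 2: 4.3990.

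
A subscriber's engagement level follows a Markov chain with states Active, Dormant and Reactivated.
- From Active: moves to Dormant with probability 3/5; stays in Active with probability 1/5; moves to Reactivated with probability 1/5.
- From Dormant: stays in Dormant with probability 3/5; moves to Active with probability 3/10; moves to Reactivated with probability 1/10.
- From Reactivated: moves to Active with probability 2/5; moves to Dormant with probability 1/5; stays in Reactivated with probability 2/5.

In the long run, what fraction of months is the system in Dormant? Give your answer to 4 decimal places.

0.5263

Let the stationary distribution be π with π = πP and π_1 + π_2 + π_3 = 1.
π_1 = 0.2·π_1 + 0.3·π_2 + 0.4·π_3
π_2 = 0.6·π_1 + 0.6·π_2 + 0.2·π_3
Solving with the normalization constraint gives π = (0.2895, 0.5263, 0.1842).
So the stationary probability of Dormant is 0.5263.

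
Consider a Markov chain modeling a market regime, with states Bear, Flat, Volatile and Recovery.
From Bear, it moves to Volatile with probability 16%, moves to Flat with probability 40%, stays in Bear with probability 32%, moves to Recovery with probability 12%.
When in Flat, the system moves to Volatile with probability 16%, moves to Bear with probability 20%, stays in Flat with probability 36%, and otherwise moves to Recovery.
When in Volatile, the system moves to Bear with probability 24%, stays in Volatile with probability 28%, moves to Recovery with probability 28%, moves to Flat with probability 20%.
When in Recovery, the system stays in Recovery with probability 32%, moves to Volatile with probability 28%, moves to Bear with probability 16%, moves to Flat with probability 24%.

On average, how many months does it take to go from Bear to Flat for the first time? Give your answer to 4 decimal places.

Let t(s) be the expected number of months to first reach Flat from state s, with t(Flat) = 0. Conditioning on the first month:
t(Bear) = 1 + 0.32·t(Bear) + 0.16·t(Volatile) + 0.12·t(Recovery)
t(Volatile) = 1 + 0.24·t(Bear) + 0.28·t(Volatile) + 0.28·t(Recovery)
t(Recovery) = 1 + 0.16·t(Bear) + 0.28·t(Volatile) + 0.32·t(Recovery)
Solving: t(Bear) = 3.0510, t(Volatile) = 3.8780, t(Recovery) = 3.7853.
Expected months from Bear to Flat: 3.0510.

3.0510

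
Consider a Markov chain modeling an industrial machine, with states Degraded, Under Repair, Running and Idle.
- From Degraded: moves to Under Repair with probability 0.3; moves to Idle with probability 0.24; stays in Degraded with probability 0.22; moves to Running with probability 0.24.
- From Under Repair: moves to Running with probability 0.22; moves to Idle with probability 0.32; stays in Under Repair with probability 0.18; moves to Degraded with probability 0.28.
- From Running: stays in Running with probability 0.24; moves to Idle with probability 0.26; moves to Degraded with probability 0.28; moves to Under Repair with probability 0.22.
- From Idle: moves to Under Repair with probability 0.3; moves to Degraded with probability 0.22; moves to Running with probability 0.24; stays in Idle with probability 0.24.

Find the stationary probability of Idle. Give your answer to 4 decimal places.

Let the stationary distribution be π with π = πP and π_1 + π_2 + π_3 + π_4 = 1.
π_1 = 0.22·π_1 + 0.28·π_2 + 0.28·π_3 + 0.22·π_4
π_2 = 0.3·π_1 + 0.18·π_2 + 0.22·π_3 + 0.3·π_4
π_3 = 0.24·π_1 + 0.22·π_2 + 0.24·π_3 + 0.24·π_4
Solving with the normalization constraint gives π = (0.2492, 0.2511, 0.2350, 0.2648).
So the stationary probability of Idle is 0.2648.

0.2648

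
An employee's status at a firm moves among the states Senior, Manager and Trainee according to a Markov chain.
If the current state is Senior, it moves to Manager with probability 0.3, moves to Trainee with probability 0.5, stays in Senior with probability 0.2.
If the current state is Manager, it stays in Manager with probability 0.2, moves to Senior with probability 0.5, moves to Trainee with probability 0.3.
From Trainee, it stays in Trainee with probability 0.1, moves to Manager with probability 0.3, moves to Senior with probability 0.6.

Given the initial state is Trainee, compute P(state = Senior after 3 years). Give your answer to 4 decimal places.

Propagate the distribution vector 3 years from Trainee.
After 0 years: (0.0000, 0.0000, 1.0000)
After 1 year: (0.6000, 0.3000, 0.1000)
After 2 years: (0.3300, 0.2700, 0.4000)
After 3 years: (0.4410, 0.2730, 0.2860)
P(in Senior after 3 years) = 0.4410

0.4410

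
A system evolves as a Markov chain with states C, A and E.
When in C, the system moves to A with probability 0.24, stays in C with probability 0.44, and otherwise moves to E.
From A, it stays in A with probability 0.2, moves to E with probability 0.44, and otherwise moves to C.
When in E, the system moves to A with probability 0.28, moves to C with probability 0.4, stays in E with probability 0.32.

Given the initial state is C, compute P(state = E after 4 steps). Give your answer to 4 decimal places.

Propagate the distribution vector 4 steps from C.
After 0 steps: (1.0000, 0.0000, 0.0000)
After 1 step: (0.4400, 0.2400, 0.3200)
After 2 steps: (0.4080, 0.2432, 0.3488)
After 3 steps: (0.4066, 0.2442, 0.3492)
After 4 steps: (0.4065, 0.2442, 0.3493)
P(in E after 4 steps) = 0.3493

0.3493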